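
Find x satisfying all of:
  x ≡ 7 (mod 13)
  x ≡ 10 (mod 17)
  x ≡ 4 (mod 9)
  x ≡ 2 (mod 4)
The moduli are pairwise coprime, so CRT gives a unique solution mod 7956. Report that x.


Product of moduli M = 13 · 17 · 9 · 4 = 7956.
Merge one congruence at a time:
  Start: x ≡ 7 (mod 13).
  Combine with x ≡ 10 (mod 17); new modulus lcm = 221.
    Write x = 7 + 13·t and substitute into x ≡ 10 (mod 17): 13·t ≡ 10 − 7 = 3 (mod 17).
    The inverse of 13 mod 17 is 4 (since 13·4 = 52 = 3·17 + 1), so t ≡ 4·3 = 12 ≡ 12 (mod 17).
    Then x = 7 + 13·12 = 163, valid modulo lcm(13, 17) = 221: x ≡ 163 (mod 221).
  Combine with x ≡ 4 (mod 9); new modulus lcm = 1989.
    Write x = 163 + 221·t and substitute into x ≡ 4 (mod 9): 221·t ≡ 4 − 163 = -159 (mod 9).
    Reduce coefficients mod 9: 5·t ≡ 3 (mod 9).
    The inverse of 5 mod 9 is 2 (since 5·2 = 10 = 1·9 + 1), so t ≡ 2·3 = 6 ≡ 6 (mod 9).
    Then x = 163 + 221·6 = 1489, valid modulo lcm(221, 9) = 1989: x ≡ 1489 (mod 1989).
  Combine with x ≡ 2 (mod 4); new modulus lcm = 7956.
    Write x = 1489 + 1989·t and substitute into x ≡ 2 (mod 4): 1989·t ≡ 2 − 1489 = -1487 (mod 4).
    Reduce coefficients mod 4: 1·t ≡ 1 (mod 4).
    So t ≡ 1 (mod 4).
    Then x = 1489 + 1989·1 = 3478, valid modulo lcm(1989, 4) = 7956: x ≡ 3478 (mod 7956).
Verify against each original: 3478 mod 13 = 7, 3478 mod 17 = 10, 3478 mod 9 = 4, 3478 mod 4 = 2.

x ≡ 3478 (mod 7956).


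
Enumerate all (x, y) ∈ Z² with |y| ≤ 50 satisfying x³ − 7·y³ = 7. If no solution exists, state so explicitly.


The equation is x³ - 7y³ = 7. For fixed y, x³ = 7·y³ + 7, so a solution requires the RHS to be a perfect cube.
Strategy: iterate y from -50 to 50, compute RHS = 7·y³ + 7, and check whether it is a (positive or negative) perfect cube.
Check small values of y:
  y = 0: RHS = 7 is not a perfect cube.
  y = 1: RHS = 14 is not a perfect cube.
  y = -1: RHS = 0 = (0)³ ⇒ x = 0 works.
  y = 2: RHS = 63 is not a perfect cube.
  y = -2: RHS = -49 is not a perfect cube.
  y = 3: RHS = 196 is not a perfect cube.
  y = -3: RHS = -182 is not a perfect cube.
Continuing the search up to |y| = 50 finds no further solutions beyond those listed.
Collected solutions: (0, -1).

Solutions (with |y| ≤ 50): (0, -1).


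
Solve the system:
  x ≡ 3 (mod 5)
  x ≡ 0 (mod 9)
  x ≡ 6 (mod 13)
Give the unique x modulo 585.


Moduli 5, 9, 13 are pairwise coprime; by CRT there is a unique solution modulo M = 5 · 9 · 13 = 585.
Solve pairwise, accumulating the modulus:
  Start with x ≡ 3 (mod 5).
  Combine with x ≡ 0 (mod 9): since gcd(5, 9) = 1, we get a unique residue mod 45.
    Write x = 3 + 5·t and substitute into x ≡ 0 (mod 9): 5·t ≡ 0 − 3 = -3 (mod 9).
    Reduce coefficients mod 9: 5·t ≡ 6 (mod 9).
    The inverse of 5 mod 9 is 2 (since 5·2 = 10 = 1·9 + 1), so t ≡ 2·6 = 12 ≡ 3 (mod 9).
    Then x = 3 + 5·3 = 18, valid modulo lcm(5, 9) = 45: x ≡ 18 (mod 45).
  Combine with x ≡ 6 (mod 13): since gcd(45, 13) = 1, we get a unique residue mod 585.
    Write x = 18 + 45·t and substitute into x ≡ 6 (mod 13): 45·t ≡ 6 − 18 = -12 (mod 13).
    Reduce coefficients mod 13: 6·t ≡ 1 (mod 13).
    The inverse of 6 mod 13 is 11 (since 6·11 = 66 = 5·13 + 1), so t ≡ 11·1 = 11 ≡ 11 (mod 13).
    Then x = 18 + 45·11 = 513, valid modulo lcm(45, 13) = 585: x ≡ 513 (mod 585).
Verify: 513 mod 5 = 3 ✓, 513 mod 9 = 0 ✓, 513 mod 13 = 6 ✓.

x ≡ 513 (mod 585).


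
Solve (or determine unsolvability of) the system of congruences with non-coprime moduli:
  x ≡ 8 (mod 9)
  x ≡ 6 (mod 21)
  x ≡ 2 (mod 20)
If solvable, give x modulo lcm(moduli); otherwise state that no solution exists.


Moduli 9, 21, 20 are not pairwise coprime, so CRT works modulo lcm(m_i) when all pairwise compatibility conditions hold.
Pairwise compatibility: gcd(m_i, m_j) must divide a_i - a_j for every pair.
Merge one congruence at a time:
  Start: x ≡ 8 (mod 9).
  Combine with x ≡ 6 (mod 21): gcd(9, 21) = 3, and 6 - 8 = -2 is NOT divisible by 3.
    ⇒ system is inconsistent (no integer solution).

No solution (the system is inconsistent).


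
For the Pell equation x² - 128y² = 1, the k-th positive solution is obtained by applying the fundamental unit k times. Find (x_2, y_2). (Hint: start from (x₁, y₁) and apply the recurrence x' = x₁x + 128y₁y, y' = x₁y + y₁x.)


Step 1: Find the fundamental solution (x₁, y₁) of x² - 128y² = 1.
  Expand √128 as a continued fraction. a₀ = ⌊√128⌋ = 11; iterate m_{k+1} = d_k·a_k − m_k, d_{k+1} = (128 − m_{k+1}²)/d_k, a_{k+1} = ⌊(a₀ + m_{k+1})/d_{k+1}⌋ (starting m₀ = 0, d₀ = 1), with convergents p_k = a_k·p_{k-1} + p_{k-2}, q_k = a_k·q_{k-1} + q_{k-2} (p₋₁ = 1, q₋₁ = 0):
  k = 0: a₀ = 11; p₀/q₀ = 11/1; p₀² − 128·q₀² = 121 − 128 = -7.
  k = 1: m = 11, d = 7, a = ⌊(11 + 11)/7⌋ = 3; p/q = (3·11 + 1)/(3·1 + 0) = 34/3; p² − 128·q² = 1156 − 1152 = 4.
  k = 2: m = 10, d = 4, a = ⌊(11 + 10)/4⌋ = 5; p/q = (5·34 + 11)/(5·3 + 1) = 181/16; p² − 128·q² = 32761 − 32768 = -7.
  k = 3: m = 10, d = 7, a = ⌊(11 + 10)/7⌋ = 3; p/q = (3·181 + 34)/(3·16 + 3) = 577/51; p² − 128·q² = 332929 − 332928 = 1.
  The first convergent with p² − 128·q² = 1 gives the fundamental solution (x₁, y₁) = (577, 51).
Step 2: Apply the recurrence (x_{n+1}, y_{n+1}) = (x₁x_n + 128y₁y_n, x₁y_n + y₁x_n) repeatedly.
  From (x_1, y_1) = (577, 51): x_2 = 577·577 + 128·51·51 = 665857; y_2 = 577·51 + 51·577 = 58854.
Step 3: Verify x_2² - 128·y_2² = 443365544449 - 443365544448 = 1 (should be 1). ✓

(x_1, y_1) = (577, 51); (x_2, y_2) = (665857, 58854).


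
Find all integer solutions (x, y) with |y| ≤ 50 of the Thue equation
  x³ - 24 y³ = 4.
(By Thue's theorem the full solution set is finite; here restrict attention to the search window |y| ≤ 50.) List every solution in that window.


The equation is x³ - 24y³ = 4. For fixed y, x³ = 24·y³ + 4, so a solution requires the RHS to be a perfect cube.
Strategy: iterate y from -50 to 50, compute RHS = 24·y³ + 4, and check whether it is a (positive or negative) perfect cube.
Check small values of y:
  y = 0: RHS = 4 is not a perfect cube.
  y = 1: RHS = 28 is not a perfect cube.
  y = -1: RHS = -20 is not a perfect cube.
  y = 2: RHS = 196 is not a perfect cube.
  y = -2: RHS = -188 is not a perfect cube.
  y = 3: RHS = 652 is not a perfect cube.
  y = -3: RHS = -644 is not a perfect cube.
Continuing the search up to |y| = 50 finds no solutions either.
No (x, y) in the scanned range satisfies the equation.

No integer solutions with |y| ≤ 50.


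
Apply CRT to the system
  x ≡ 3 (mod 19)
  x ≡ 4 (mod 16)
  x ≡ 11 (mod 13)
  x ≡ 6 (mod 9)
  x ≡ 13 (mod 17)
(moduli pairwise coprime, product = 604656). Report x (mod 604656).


Product of moduli M = 19 · 16 · 13 · 9 · 17 = 604656.
Merge one congruence at a time:
  Start: x ≡ 3 (mod 19).
  Combine with x ≡ 4 (mod 16); new modulus lcm = 304.
    Write x = 3 + 19·t and substitute into x ≡ 4 (mod 16): 19·t ≡ 4 − 3 = 1 (mod 16).
    Reduce coefficients mod 16: 3·t ≡ 1 (mod 16).
    The inverse of 3 mod 16 is 11 (since 3·11 = 33 = 2·16 + 1), so t ≡ 11·1 = 11 ≡ 11 (mod 16).
    Then x = 3 + 19·11 = 212, valid modulo lcm(19, 16) = 304: x ≡ 212 (mod 304).
  Combine with x ≡ 11 (mod 13); new modulus lcm = 3952.
    Write x = 212 + 304·t and substitute into x ≡ 11 (mod 13): 304·t ≡ 11 − 212 = -201 (mod 13).
    Reduce coefficients mod 13: 5·t ≡ 7 (mod 13).
    The inverse of 5 mod 13 is 8 (since 5·8 = 40 = 3·13 + 1), so t ≡ 8·7 = 56 ≡ 4 (mod 13).
    Then x = 212 + 304·4 = 1428, valid modulo lcm(304, 13) = 3952: x ≡ 1428 (mod 3952).
  Combine with x ≡ 6 (mod 9); new modulus lcm = 35568.
    Write x = 1428 + 3952·t and substitute into x ≡ 6 (mod 9): 3952·t ≡ 6 − 1428 = -1422 (mod 9).
    Reduce coefficients mod 9: 1·t ≡ 0 (mod 9).
    So t ≡ 0 (mod 9).
    Then x = 1428 + 3952·0 = 1428, valid modulo lcm(3952, 9) = 35568: x ≡ 1428 (mod 35568).
  Combine with x ≡ 13 (mod 17); new modulus lcm = 604656.
    Write x = 1428 + 35568·t and substitute into x ≡ 13 (mod 17): 35568·t ≡ 13 − 1428 = -1415 (mod 17).
    Reduce coefficients mod 17: 4·t ≡ 13 (mod 17).
    The inverse of 4 mod 17 is 13 (since 4·13 = 52 = 3·17 + 1), so t ≡ 13·13 = 169 ≡ 16 (mod 17).
    Then x = 1428 + 35568·16 = 570516, valid modulo lcm(35568, 17) = 604656: x ≡ 570516 (mod 604656).
Verify against each original: 570516 mod 19 = 3, 570516 mod 16 = 4, 570516 mod 13 = 11, 570516 mod 9 = 6, 570516 mod 17 = 13.

x ≡ 570516 (mod 604656).


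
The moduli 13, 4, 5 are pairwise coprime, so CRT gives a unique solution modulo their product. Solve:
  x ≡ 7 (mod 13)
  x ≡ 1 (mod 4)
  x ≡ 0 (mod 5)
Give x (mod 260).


Moduli 13, 4, 5 are pairwise coprime; by CRT there is a unique solution modulo M = 13 · 4 · 5 = 260.
Solve pairwise, accumulating the modulus:
  Start with x ≡ 7 (mod 13).
  Combine with x ≡ 1 (mod 4): since gcd(13, 4) = 1, we get a unique residue mod 52.
    Write x = 7 + 13·t and substitute into x ≡ 1 (mod 4): 13·t ≡ 1 − 7 = -6 (mod 4).
    Reduce coefficients mod 4: 1·t ≡ 2 (mod 4).
    So t ≡ 2 (mod 4).
    Then x = 7 + 13·2 = 33, valid modulo lcm(13, 4) = 52: x ≡ 33 (mod 52).
  Combine with x ≡ 0 (mod 5): since gcd(52, 5) = 1, we get a unique residue mod 260.
    Write x = 33 + 52·t and substitute into x ≡ 0 (mod 5): 52·t ≡ 0 − 33 = -33 (mod 5).
    Reduce coefficients mod 5: 2·t ≡ 2 (mod 5).
    The inverse of 2 mod 5 is 3 (since 2·3 = 6 = 1·5 + 1), so t ≡ 3·2 = 6 ≡ 1 (mod 5).
    Then x = 33 + 52·1 = 85, valid modulo lcm(52, 5) = 260: x ≡ 85 (mod 260).
Verify: 85 mod 13 = 7 ✓, 85 mod 4 = 1 ✓, 85 mod 5 = 0 ✓.

x ≡ 85 (mod 260).


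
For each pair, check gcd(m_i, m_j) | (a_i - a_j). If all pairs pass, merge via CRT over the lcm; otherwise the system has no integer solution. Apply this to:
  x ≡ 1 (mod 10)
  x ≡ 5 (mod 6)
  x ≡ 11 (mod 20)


Moduli 10, 6, 20 are not pairwise coprime, so CRT works modulo lcm(m_i) when all pairwise compatibility conditions hold.
Pairwise compatibility: gcd(m_i, m_j) must divide a_i - a_j for every pair.
Merge one congruence at a time:
  Start: x ≡ 1 (mod 10).
  Combine with x ≡ 5 (mod 6): gcd(10, 6) = 2; 5 - 1 = 4, which IS divisible by 2, so compatible.
    Write x = 1 + 10·t and substitute into x ≡ 5 (mod 6): 10·t ≡ 5 − 1 = 4 (mod 6).
    Divide the congruence (and modulus) by g = 2: 5·t ≡ 2 (mod 3).
    Reduce coefficients mod 3: 2·t ≡ 2 (mod 3).
    The inverse of 2 mod 3 is 2 (since 2·2 = 4 = 1·3 + 1), so t ≡ 2·2 = 4 ≡ 1 (mod 3).
    Then x = 1 + 10·1 = 11, valid modulo lcm(10, 6) = 30: x ≡ 11 (mod 30).
  Combine with x ≡ 11 (mod 20): gcd(30, 20) = 10; 11 - 11 = 0, which IS divisible by 10, so compatible.
    Write x = 11 + 30·t and substitute into x ≡ 11 (mod 20): 30·t ≡ 11 − 11 = 0 (mod 20).
    Divide the congruence (and modulus) by g = 10: 3·t ≡ 0 (mod 2).
    Reduce coefficients mod 2: 1·t ≡ 0 (mod 2).
    So t ≡ 0 (mod 2).
    Then x = 11 + 30·0 = 11, valid modulo lcm(30, 20) = 60: x ≡ 11 (mod 60).
Verify: 11 mod 10 = 1, 11 mod 6 = 5, 11 mod 20 = 11.

x ≡ 11 (mod 60).


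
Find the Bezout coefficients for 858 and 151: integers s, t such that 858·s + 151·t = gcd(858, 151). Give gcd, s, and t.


Euclidean algorithm on (858, 151) — divide until remainder is 0:
  858 = 5 · 151 + 103
  151 = 1 · 103 + 48
  103 = 2 · 48 + 7
  48 = 6 · 7 + 6
  7 = 1 · 6 + 1
  6 = 6 · 1 + 0
gcd(858, 151) = 1.
Track Bezout coefficients alongside the remainders: start with r₀ = 858 = a·1 + b·0 (s = 1, t = 0) and r₁ = 151 = a·0 + b·1 (s = 0, t = 1); each new remainder r_{k+1} = r_{k-1} − q_k·r_k inherits s_{k+1} = s_{k-1} − q_k·s_k, t_{k+1} = t_{k-1} − q_k·t_k, so r_k = a·s_k + b·t_k at every step:
  q = 5: r = 103, s = 1 − 5·0 = 1, t = 0 − 5·1 = -5  (check: 858·1 + 151·(-5) = 103)
  q = 1: r = 48, s = 0 − 1·1 = -1, t = 1 − 1·(-5) = 6  (check: 858·(-1) + 151·6 = 48)
  q = 2: r = 7, s = 1 − 2·(-1) = 3, t = -5 − 2·6 = -17  (check: 858·3 + 151·(-17) = 7)
  q = 6: r = 6, s = -1 − 6·3 = -19, t = 6 − 6·(-17) = 108  (check: 858·(-19) + 151·108 = 6)
  q = 1: r = 1, s = 3 − 1·(-19) = 22, t = -17 − 1·108 = -125  (check: 858·22 + 151·(-125) = 1)
The row with r = 1 (the gcd) gives the Bezout coefficients s = 22, t = -125.
Result: 858 · (22) + 151 · (-125) = 1.

gcd(858, 151) = 1; s = 22, t = -125 (check: 858·22 + 151·(-125) = 1).


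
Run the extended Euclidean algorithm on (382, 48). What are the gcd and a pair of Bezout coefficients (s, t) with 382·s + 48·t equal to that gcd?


Euclidean algorithm on (382, 48) — divide until remainder is 0:
  382 = 7 · 48 + 46
  48 = 1 · 46 + 2
  46 = 23 · 2 + 0
gcd(382, 48) = 2.
Track Bezout coefficients alongside the remainders: start with r₀ = 382 = a·1 + b·0 (s = 1, t = 0) and r₁ = 48 = a·0 + b·1 (s = 0, t = 1); each new remainder r_{k+1} = r_{k-1} − q_k·r_k inherits s_{k+1} = s_{k-1} − q_k·s_k, t_{k+1} = t_{k-1} − q_k·t_k, so r_k = a·s_k + b·t_k at every step:
  q = 7: r = 46, s = 1 − 7·0 = 1, t = 0 − 7·1 = -7  (check: 382·1 + 48·(-7) = 46)
  q = 1: r = 2, s = 0 − 1·1 = -1, t = 1 − 1·(-7) = 8  (check: 382·(-1) + 48·8 = 2)
The row with r = 2 (the gcd) gives the Bezout coefficients s = -1, t = 8.
Result: 382 · (-1) + 48 · (8) = 2.

gcd(382, 48) = 2; s = -1, t = 8 (check: 382·(-1) + 48·8 = 2).


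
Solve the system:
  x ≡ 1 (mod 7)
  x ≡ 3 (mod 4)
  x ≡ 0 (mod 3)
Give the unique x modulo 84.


Moduli 7, 4, 3 are pairwise coprime; by CRT there is a unique solution modulo M = 7 · 4 · 3 = 84.
Solve pairwise, accumulating the modulus:
  Start with x ≡ 1 (mod 7).
  Combine with x ≡ 3 (mod 4): since gcd(7, 4) = 1, we get a unique residue mod 28.
    Write x = 1 + 7·t and substitute into x ≡ 3 (mod 4): 7·t ≡ 3 − 1 = 2 (mod 4).
    Reduce coefficients mod 4: 3·t ≡ 2 (mod 4).
    The inverse of 3 mod 4 is 3 (since 3·3 = 9 = 2·4 + 1), so t ≡ 3·2 = 6 ≡ 2 (mod 4).
    Then x = 1 + 7·2 = 15, valid modulo lcm(7, 4) = 28: x ≡ 15 (mod 28).
  Combine with x ≡ 0 (mod 3): since gcd(28, 3) = 1, we get a unique residue mod 84.
    Write x = 15 + 28·t and substitute into x ≡ 0 (mod 3): 28·t ≡ 0 − 15 = -15 (mod 3).
    Reduce coefficients mod 3: 1·t ≡ 0 (mod 3).
    So t ≡ 0 (mod 3).
    Then x = 15 + 28·0 = 15, valid modulo lcm(28, 3) = 84: x ≡ 15 (mod 84).
Verify: 15 mod 7 = 1 ✓, 15 mod 4 = 3 ✓, 15 mod 3 = 0 ✓.

x ≡ 15 (mod 84).


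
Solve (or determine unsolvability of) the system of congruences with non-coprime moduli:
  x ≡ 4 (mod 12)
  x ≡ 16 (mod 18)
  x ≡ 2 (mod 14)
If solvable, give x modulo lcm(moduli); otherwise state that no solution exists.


Moduli 12, 18, 14 are not pairwise coprime, so CRT works modulo lcm(m_i) when all pairwise compatibility conditions hold.
Pairwise compatibility: gcd(m_i, m_j) must divide a_i - a_j for every pair.
Merge one congruence at a time:
  Start: x ≡ 4 (mod 12).
  Combine with x ≡ 16 (mod 18): gcd(12, 18) = 6; 16 - 4 = 12, which IS divisible by 6, so compatible.
    Write x = 4 + 12·t and substitute into x ≡ 16 (mod 18): 12·t ≡ 16 − 4 = 12 (mod 18).
    Divide the congruence (and modulus) by g = 6: 2·t ≡ 2 (mod 3).
    The inverse of 2 mod 3 is 2 (since 2·2 = 4 = 1·3 + 1), so t ≡ 2·2 = 4 ≡ 1 (mod 3).
    Then x = 4 + 12·1 = 16, valid modulo lcm(12, 18) = 36: x ≡ 16 (mod 36).
  Combine with x ≡ 2 (mod 14): gcd(36, 14) = 2; 2 - 16 = -14, which IS divisible by 2, so compatible.
    Write x = 16 + 36·t and substitute into x ≡ 2 (mod 14): 36·t ≡ 2 − 16 = -14 (mod 14).
    Divide the congruence (and modulus) by g = 2: 18·t ≡ -7 (mod 7).
    Reduce coefficients mod 7: 4·t ≡ 0 (mod 7).
    The inverse of 4 mod 7 is 2 (since 4·2 = 8 = 1·7 + 1), so t ≡ 2·0 = 0 ≡ 0 (mod 7).
    Then x = 16 + 36·0 = 16, valid modulo lcm(36, 14) = 252: x ≡ 16 (mod 252).
Verify: 16 mod 12 = 4, 16 mod 18 = 16, 16 mod 14 = 2.

x ≡ 16 (mod 252).


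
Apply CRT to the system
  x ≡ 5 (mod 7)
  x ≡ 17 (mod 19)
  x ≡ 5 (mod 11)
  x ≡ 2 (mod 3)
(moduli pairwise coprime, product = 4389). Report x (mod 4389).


Product of moduli M = 7 · 19 · 11 · 3 = 4389.
Merge one congruence at a time:
  Start: x ≡ 5 (mod 7).
  Combine with x ≡ 17 (mod 19); new modulus lcm = 133.
    Write x = 5 + 7·t and substitute into x ≡ 17 (mod 19): 7·t ≡ 17 − 5 = 12 (mod 19).
    The inverse of 7 mod 19 is 11 (since 7·11 = 77 = 4·19 + 1), so t ≡ 11·12 = 132 ≡ 18 (mod 19).
    Then x = 5 + 7·18 = 131, valid modulo lcm(7, 19) = 133: x ≡ 131 (mod 133).
  Combine with x ≡ 5 (mod 11); new modulus lcm = 1463.
    Write x = 131 + 133·t and substitute into x ≡ 5 (mod 11): 133·t ≡ 5 − 131 = -126 (mod 11).
    Reduce coefficients mod 11: 1·t ≡ 6 (mod 11).
    So t ≡ 6 (mod 11).
    Then x = 131 + 133·6 = 929, valid modulo lcm(133, 11) = 1463: x ≡ 929 (mod 1463).
  Combine with x ≡ 2 (mod 3); new modulus lcm = 4389.
    Write x = 929 + 1463·t and substitute into x ≡ 2 (mod 3): 1463·t ≡ 2 − 929 = -927 (mod 3).
    Reduce coefficients mod 3: 2·t ≡ 0 (mod 3).
    The inverse of 2 mod 3 is 2 (since 2·2 = 4 = 1·3 + 1), so t ≡ 2·0 = 0 ≡ 0 (mod 3).
    Then x = 929 + 1463·0 = 929, valid modulo lcm(1463, 3) = 4389: x ≡ 929 (mod 4389).
Verify against each original: 929 mod 7 = 5, 929 mod 19 = 17, 929 mod 11 = 5, 929 mod 3 = 2.

x ≡ 929 (mod 4389).


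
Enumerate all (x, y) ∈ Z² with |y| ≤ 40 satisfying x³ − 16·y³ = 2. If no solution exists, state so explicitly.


The equation is x³ - 16y³ = 2. For fixed y, x³ = 16·y³ + 2, so a solution requires the RHS to be a perfect cube.
Strategy: iterate y from -40 to 40, compute RHS = 16·y³ + 2, and check whether it is a (positive or negative) perfect cube.
Check small values of y:
  y = 0: RHS = 2 is not a perfect cube.
  y = 1: RHS = 18 is not a perfect cube.
  y = -1: RHS = -14 is not a perfect cube.
  y = 2: RHS = 130 is not a perfect cube.
  y = -2: RHS = -126 is not a perfect cube.
  y = 3: RHS = 434 is not a perfect cube.
  y = -3: RHS = -430 is not a perfect cube.
Continuing the search up to |y| = 40 finds no solutions either.
No (x, y) in the scanned range satisfies the equation.

No integer solutions with |y| ≤ 40.


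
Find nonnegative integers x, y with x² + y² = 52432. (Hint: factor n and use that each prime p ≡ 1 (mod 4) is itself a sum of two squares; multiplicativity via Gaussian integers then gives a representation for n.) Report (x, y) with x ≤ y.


Step 1: Factor n = 52432 = 2^4 · 29 · 113.
Step 2: Check the mod-4 condition on each prime factor: 2 = 2 (special); 29 ≡ 1 (mod 4), exponent 1; 113 ≡ 1 (mod 4), exponent 1.
All primes ≡ 3 (mod 4) appear to even exponent (or don't appear), so by the two-squares theorem n IS expressible as a sum of two squares.
Step 3: Build a representation. Group n = k² · m with k = 4 and m = 29 · 113 = 3277 (a product of primes ≡ 1 (mod 4)); a representation of m scales to one of n via (k·x)² + (k·y)² = k²(x² + y²). Each prime p ≡ 1 (mod 4) is itself a sum of two squares; find a² by testing p − a² for a perfect square:
  29: 29 − 1² = 28, 29 − 2² = 25 = 5² ⇒ 29 = 2² + 5².
  113: 113 − 1² = 112, 113 − 2² = 109, 113 − 3² = 104, 113 − 4² = 97, 113 − 5² = 88, 113 − 6² = 77, 113 − 7² = 64 = 8² ⇒ 113 = 7² + 8².
  Combine using the Brahmagupta–Fibonacci identity (a² + b²)(c² + d²) = (ac − bd)² + (ad + bc)² = (ac + bd)² + (ad − bc)²:
  29 · 113 = 3277: from (2² + 5²)(7² + 8²), take (2·7 − 5·8, 2·8 + 5·7) = (14 − 40, 16 + 35) = (-26, 51); dropping signs (only squares matter) gives (26, 51); check 26² + 51² = 676 + 2601 = 3277 ✓.
  Scale by k = 4: (4·26, 4·51) = (104, 204).
Step 4: Order so x ≤ y and verify: 104² + 204² = 10816 + 41616 = 52432 = n. ✓

n = 52432 = 104² + 204² (one valid representation with x ≤ y).


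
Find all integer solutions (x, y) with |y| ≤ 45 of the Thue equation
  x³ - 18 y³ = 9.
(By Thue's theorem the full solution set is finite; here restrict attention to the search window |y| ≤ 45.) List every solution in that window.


The equation is x³ - 18y³ = 9. For fixed y, x³ = 18·y³ + 9, so a solution requires the RHS to be a perfect cube.
Strategy: iterate y from -45 to 45, compute RHS = 18·y³ + 9, and check whether it is a (positive or negative) perfect cube.
Check small values of y:
  y = 0: RHS = 9 is not a perfect cube.
  y = 1: RHS = 27 = (3)³ ⇒ x = 3 works.
  y = -1: RHS = -9 is not a perfect cube.
  y = 2: RHS = 153 is not a perfect cube.
  y = -2: RHS = -135 is not a perfect cube.
  y = 3: RHS = 495 is not a perfect cube.
  y = -3: RHS = -477 is not a perfect cube.
Continuing the search up to |y| = 45 finds no further solutions beyond those listed.
Collected solutions: (3, 1).

Solutions (with |y| ≤ 45): (3, 1).


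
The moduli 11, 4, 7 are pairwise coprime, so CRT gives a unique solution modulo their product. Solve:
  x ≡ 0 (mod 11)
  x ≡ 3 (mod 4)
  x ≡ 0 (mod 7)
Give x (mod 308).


Moduli 11, 4, 7 are pairwise coprime; by CRT there is a unique solution modulo M = 11 · 4 · 7 = 308.
Solve pairwise, accumulating the modulus:
  Start with x ≡ 0 (mod 11).
  Combine with x ≡ 3 (mod 4): since gcd(11, 4) = 1, we get a unique residue mod 44.
    Write x = 0 + 11·t and substitute into x ≡ 3 (mod 4): 11·t ≡ 3 − 0 = 3 (mod 4).
    Reduce coefficients mod 4: 3·t ≡ 3 (mod 4).
    The inverse of 3 mod 4 is 3 (since 3·3 = 9 = 2·4 + 1), so t ≡ 3·3 = 9 ≡ 1 (mod 4).
    Then x = 0 + 11·1 = 11, valid modulo lcm(11, 4) = 44: x ≡ 11 (mod 44).
  Combine with x ≡ 0 (mod 7): since gcd(44, 7) = 1, we get a unique residue mod 308.
    Write x = 11 + 44·t and substitute into x ≡ 0 (mod 7): 44·t ≡ 0 − 11 = -11 (mod 7).
    Reduce coefficients mod 7: 2·t ≡ 3 (mod 7).
    The inverse of 2 mod 7 is 4 (since 2·4 = 8 = 1·7 + 1), so t ≡ 4·3 = 12 ≡ 5 (mod 7).
    Then x = 11 + 44·5 = 231, valid modulo lcm(44, 7) = 308: x ≡ 231 (mod 308).
Verify: 231 mod 11 = 0 ✓, 231 mod 4 = 3 ✓, 231 mod 7 = 0 ✓.

x ≡ 231 (mod 308).


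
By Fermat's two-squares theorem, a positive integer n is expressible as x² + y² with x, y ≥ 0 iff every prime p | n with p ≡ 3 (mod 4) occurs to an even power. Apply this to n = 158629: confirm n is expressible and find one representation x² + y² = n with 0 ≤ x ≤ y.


Step 1: Factor n = 158629 = 41 · 53 · 73.
Step 2: Check the mod-4 condition on each prime factor: 41 ≡ 1 (mod 4), exponent 1; 53 ≡ 1 (mod 4), exponent 1; 73 ≡ 1 (mod 4), exponent 1.
All primes ≡ 3 (mod 4) appear to even exponent (or don't appear), so by the two-squares theorem n IS expressible as a sum of two squares.
Step 3: Build a representation. Here n = 41 · 53 · 73 is a product of primes ≡ 1 (mod 4). Each prime p ≡ 1 (mod 4) is itself a sum of two squares; find a² by testing p − a² for a perfect square:
  41: 41 − 1² = 40, 41 − 2² = 37, 41 − 3² = 32, 41 − 4² = 25 = 5² ⇒ 41 = 4² + 5².
  53: 53 − 1² = 52, 53 − 2² = 49 = 7² ⇒ 53 = 2² + 7².
  73: 73 − 1² = 72, 73 − 2² = 69, 73 − 3² = 64 = 8² ⇒ 73 = 3² + 8².
  Combine using the Brahmagupta–Fibonacci identity (a² + b²)(c² + d²) = (ac − bd)² + (ad + bc)² = (ac + bd)² + (ad − bc)²:
  41 · 53 = 2173: from (4² + 5²)(2² + 7²), take (4·2 − 5·7, 4·7 + 5·2) = (8 − 35, 28 + 10) = (-27, 38); dropping signs (only squares matter) gives (27, 38); check 27² + 38² = 729 + 1444 = 2173 ✓.
  2173 · 73 = 158629: from (27² + 38²)(3² + 8²), take (27·3 − 38·8, 27·8 + 38·3) = (81 − 304, 216 + 114) = (-223, 330); dropping signs (only squares matter) gives (223, 330); check 223² + 330² = 49729 + 108900 = 158629 ✓.
Step 4: Order so x ≤ y and verify: 223² + 330² = 49729 + 108900 = 158629 = n. ✓

n = 158629 = 223² + 330² (one valid representation with x ≤ y).


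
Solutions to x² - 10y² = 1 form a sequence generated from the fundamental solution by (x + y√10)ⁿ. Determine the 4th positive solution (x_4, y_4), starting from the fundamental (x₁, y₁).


Step 1: Find the fundamental solution (x₁, y₁) of x² - 10y² = 1.
  Expand √10 as a continued fraction. a₀ = ⌊√10⌋ = 3; iterate m_{k+1} = d_k·a_k − m_k, d_{k+1} = (10 − m_{k+1}²)/d_k, a_{k+1} = ⌊(a₀ + m_{k+1})/d_{k+1}⌋ (starting m₀ = 0, d₀ = 1), with convergents p_k = a_k·p_{k-1} + p_{k-2}, q_k = a_k·q_{k-1} + q_{k-2} (p₋₁ = 1, q₋₁ = 0):
  k = 0: a₀ = 3; p₀/q₀ = 3/1; p₀² − 10·q₀² = 9 − 10 = -1.
  k = 1: m = 3, d = 1, a = ⌊(3 + 3)/1⌋ = 6; p/q = (6·3 + 1)/(6·1 + 0) = 19/6; p² − 10·q² = 361 − 360 = 1.
  The first convergent with p² − 10·q² = 1 gives the fundamental solution (x₁, y₁) = (19, 6).
Step 2: Apply the recurrence (x_{n+1}, y_{n+1}) = (x₁x_n + 10y₁y_n, x₁y_n + y₁x_n) repeatedly.
  From (x_1, y_1) = (19, 6): x_2 = 19·19 + 10·6·6 = 721; y_2 = 19·6 + 6·19 = 228.
  From (x_2, y_2) = (721, 228): x_3 = 19·721 + 10·6·228 = 27379; y_3 = 19·228 + 6·721 = 8658.
  From (x_3, y_3) = (27379, 8658): x_4 = 19·27379 + 10·6·8658 = 1039681; y_4 = 19·8658 + 6·27379 = 328776.
Step 3: Verify x_4² - 10·y_4² = 1080936581761 - 1080936581760 = 1 (should be 1). ✓

(x_1, y_1) = (19, 6); (x_4, y_4) = (1039681, 328776).


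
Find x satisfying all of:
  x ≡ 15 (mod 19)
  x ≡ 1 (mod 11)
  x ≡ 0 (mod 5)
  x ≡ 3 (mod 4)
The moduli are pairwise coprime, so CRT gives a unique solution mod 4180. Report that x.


Product of moduli M = 19 · 11 · 5 · 4 = 4180.
Merge one congruence at a time:
  Start: x ≡ 15 (mod 19).
  Combine with x ≡ 1 (mod 11); new modulus lcm = 209.
    Write x = 15 + 19·t and substitute into x ≡ 1 (mod 11): 19·t ≡ 1 − 15 = -14 (mod 11).
    Reduce coefficients mod 11: 8·t ≡ 8 (mod 11).
    The inverse of 8 mod 11 is 7 (since 8·7 = 56 = 5·11 + 1), so t ≡ 7·8 = 56 ≡ 1 (mod 11).
    Then x = 15 + 19·1 = 34, valid modulo lcm(19, 11) = 209: x ≡ 34 (mod 209).
  Combine with x ≡ 0 (mod 5); new modulus lcm = 1045.
    Write x = 34 + 209·t and substitute into x ≡ 0 (mod 5): 209·t ≡ 0 − 34 = -34 (mod 5).
    Reduce coefficients mod 5: 4·t ≡ 1 (mod 5).
    The inverse of 4 mod 5 is 4 (since 4·4 = 16 = 3·5 + 1), so t ≡ 4·1 = 4 ≡ 4 (mod 5).
    Then x = 34 + 209·4 = 870, valid modulo lcm(209, 5) = 1045: x ≡ 870 (mod 1045).
  Combine with x ≡ 3 (mod 4); new modulus lcm = 4180.
    Write x = 870 + 1045·t and substitute into x ≡ 3 (mod 4): 1045·t ≡ 3 − 870 = -867 (mod 4).
    Reduce coefficients mod 4: 1·t ≡ 1 (mod 4).
    So t ≡ 1 (mod 4).
    Then x = 870 + 1045·1 = 1915, valid modulo lcm(1045, 4) = 4180: x ≡ 1915 (mod 4180).
Verify against each original: 1915 mod 19 = 15, 1915 mod 11 = 1, 1915 mod 5 = 0, 1915 mod 4 = 3.

x ≡ 1915 (mod 4180).


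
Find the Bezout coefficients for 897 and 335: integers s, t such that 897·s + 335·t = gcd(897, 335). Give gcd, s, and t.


Euclidean algorithm on (897, 335) — divide until remainder is 0:
  897 = 2 · 335 + 227
  335 = 1 · 227 + 108
  227 = 2 · 108 + 11
  108 = 9 · 11 + 9
  11 = 1 · 9 + 2
  9 = 4 · 2 + 1
  2 = 2 · 1 + 0
gcd(897, 335) = 1.
Track Bezout coefficients alongside the remainders: start with r₀ = 897 = a·1 + b·0 (s = 1, t = 0) and r₁ = 335 = a·0 + b·1 (s = 0, t = 1); each new remainder r_{k+1} = r_{k-1} − q_k·r_k inherits s_{k+1} = s_{k-1} − q_k·s_k, t_{k+1} = t_{k-1} − q_k·t_k, so r_k = a·s_k + b·t_k at every step:
  q = 2: r = 227, s = 1 − 2·0 = 1, t = 0 − 2·1 = -2  (check: 897·1 + 335·(-2) = 227)
  q = 1: r = 108, s = 0 − 1·1 = -1, t = 1 − 1·(-2) = 3  (check: 897·(-1) + 335·3 = 108)
  q = 2: r = 11, s = 1 − 2·(-1) = 3, t = -2 − 2·3 = -8  (check: 897·3 + 335·(-8) = 11)
  q = 9: r = 9, s = -1 − 9·3 = -28, t = 3 − 9·(-8) = 75  (check: 897·(-28) + 335·75 = 9)
  q = 1: r = 2, s = 3 − 1·(-28) = 31, t = -8 − 1·75 = -83  (check: 897·31 + 335·(-83) = 2)
  q = 4: r = 1, s = -28 − 4·31 = -152, t = 75 − 4·(-83) = 407  (check: 897·(-152) + 335·407 = 1)
The row with r = 1 (the gcd) gives the Bezout coefficients s = -152, t = 407.
Result: 897 · (-152) + 335 · (407) = 1.

gcd(897, 335) = 1; s = -152, t = 407 (check: 897·(-152) + 335·407 = 1).


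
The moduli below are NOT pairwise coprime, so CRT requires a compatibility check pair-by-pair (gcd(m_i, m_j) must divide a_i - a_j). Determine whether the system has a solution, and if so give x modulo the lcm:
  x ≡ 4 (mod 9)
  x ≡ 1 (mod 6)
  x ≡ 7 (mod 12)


Moduli 9, 6, 12 are not pairwise coprime, so CRT works modulo lcm(m_i) when all pairwise compatibility conditions hold.
Pairwise compatibility: gcd(m_i, m_j) must divide a_i - a_j for every pair.
Merge one congruence at a time:
  Start: x ≡ 4 (mod 9).
  Combine with x ≡ 1 (mod 6): gcd(9, 6) = 3; 1 - 4 = -3, which IS divisible by 3, so compatible.
    Write x = 4 + 9·t and substitute into x ≡ 1 (mod 6): 9·t ≡ 1 − 4 = -3 (mod 6).
    Divide the congruence (and modulus) by g = 3: 3·t ≡ -1 (mod 2).
    Reduce coefficients mod 2: 1·t ≡ 1 (mod 2).
    So t ≡ 1 (mod 2).
    Then x = 4 + 9·1 = 13, valid modulo lcm(9, 6) = 18: x ≡ 13 (mod 18).
  Combine with x ≡ 7 (mod 12): gcd(18, 12) = 6; 7 - 13 = -6, which IS divisible by 6, so compatible.
    Write x = 13 + 18·t and substitute into x ≡ 7 (mod 12): 18·t ≡ 7 − 13 = -6 (mod 12).
    Divide the congruence (and modulus) by g = 6: 3·t ≡ -1 (mod 2).
    Reduce coefficients mod 2: 1·t ≡ 1 (mod 2).
    So t ≡ 1 (mod 2).
    Then x = 13 + 18·1 = 31, valid modulo lcm(18, 12) = 36: x ≡ 31 (mod 36).
Verify: 31 mod 9 = 4, 31 mod 6 = 1, 31 mod 12 = 7.

x ≡ 31 (mod 36).


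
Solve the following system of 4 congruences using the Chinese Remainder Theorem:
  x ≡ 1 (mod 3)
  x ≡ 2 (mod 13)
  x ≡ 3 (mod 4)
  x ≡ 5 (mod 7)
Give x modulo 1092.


Product of moduli M = 3 · 13 · 4 · 7 = 1092.
Merge one congruence at a time:
  Start: x ≡ 1 (mod 3).
  Combine with x ≡ 2 (mod 13); new modulus lcm = 39.
    Write x = 1 + 3·t and substitute into x ≡ 2 (mod 13): 3·t ≡ 2 − 1 = 1 (mod 13).
    The inverse of 3 mod 13 is 9 (since 3·9 = 27 = 2·13 + 1), so t ≡ 9·1 = 9 ≡ 9 (mod 13).
    Then x = 1 + 3·9 = 28, valid modulo lcm(3, 13) = 39: x ≡ 28 (mod 39).
  Combine with x ≡ 3 (mod 4); new modulus lcm = 156.
    Write x = 28 + 39·t and substitute into x ≡ 3 (mod 4): 39·t ≡ 3 − 28 = -25 (mod 4).
    Reduce coefficients mod 4: 3·t ≡ 3 (mod 4).
    The inverse of 3 mod 4 is 3 (since 3·3 = 9 = 2·4 + 1), so t ≡ 3·3 = 9 ≡ 1 (mod 4).
    Then x = 28 + 39·1 = 67, valid modulo lcm(39, 4) = 156: x ≡ 67 (mod 156).
  Combine with x ≡ 5 (mod 7); new modulus lcm = 1092.
    Write x = 67 + 156·t and substitute into x ≡ 5 (mod 7): 156·t ≡ 5 − 67 = -62 (mod 7).
    Reduce coefficients mod 7: 2·t ≡ 1 (mod 7).
    The inverse of 2 mod 7 is 4 (since 2·4 = 8 = 1·7 + 1), so t ≡ 4·1 = 4 ≡ 4 (mod 7).
    Then x = 67 + 156·4 = 691, valid modulo lcm(156, 7) = 1092: x ≡ 691 (mod 1092).
Verify against each original: 691 mod 3 = 1, 691 mod 13 = 2, 691 mod 4 = 3, 691 mod 7 = 5.

x ≡ 691 (mod 1092).


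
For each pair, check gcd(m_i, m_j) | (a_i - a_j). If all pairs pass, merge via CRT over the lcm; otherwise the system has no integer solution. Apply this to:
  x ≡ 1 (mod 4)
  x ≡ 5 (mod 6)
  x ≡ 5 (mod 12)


Moduli 4, 6, 12 are not pairwise coprime, so CRT works modulo lcm(m_i) when all pairwise compatibility conditions hold.
Pairwise compatibility: gcd(m_i, m_j) must divide a_i - a_j for every pair.
Merge one congruence at a time:
  Start: x ≡ 1 (mod 4).
  Combine with x ≡ 5 (mod 6): gcd(4, 6) = 2; 5 - 1 = 4, which IS divisible by 2, so compatible.
    Write x = 1 + 4·t and substitute into x ≡ 5 (mod 6): 4·t ≡ 5 − 1 = 4 (mod 6).
    Divide the congruence (and modulus) by g = 2: 2·t ≡ 2 (mod 3).
    The inverse of 2 mod 3 is 2 (since 2·2 = 4 = 1·3 + 1), so t ≡ 2·2 = 4 ≡ 1 (mod 3).
    Then x = 1 + 4·1 = 5, valid modulo lcm(4, 6) = 12: x ≡ 5 (mod 12).
  Combine with x ≡ 5 (mod 12): gcd(12, 12) = 12; 5 - 5 = 0, which IS divisible by 12, so compatible.
    Write x = 5 + 12·t and substitute into x ≡ 5 (mod 12): 12·t ≡ 5 − 5 = 0 (mod 12).
    Divide the congruence (and modulus) by g = 12: 1·t ≡ 0 (mod 1).
    Modulo 1 every t works; take t = 0.
    Then x = 5 + 12·0 = 5, valid modulo lcm(12, 12) = 12: x ≡ 5 (mod 12).
Verify: 5 mod 4 = 1, 5 mod 6 = 5, 5 mod 12 = 5.

x ≡ 5 (mod 12).


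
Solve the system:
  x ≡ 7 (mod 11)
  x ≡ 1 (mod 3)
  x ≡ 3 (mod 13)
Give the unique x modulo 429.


Moduli 11, 3, 13 are pairwise coprime; by CRT there is a unique solution modulo M = 11 · 3 · 13 = 429.
Solve pairwise, accumulating the modulus:
  Start with x ≡ 7 (mod 11).
  Combine with x ≡ 1 (mod 3): since gcd(11, 3) = 1, we get a unique residue mod 33.
    Write x = 7 + 11·t and substitute into x ≡ 1 (mod 3): 11·t ≡ 1 − 7 = -6 (mod 3).
    Reduce coefficients mod 3: 2·t ≡ 0 (mod 3).
    The inverse of 2 mod 3 is 2 (since 2·2 = 4 = 1·3 + 1), so t ≡ 2·0 = 0 ≡ 0 (mod 3).
    Then x = 7 + 11·0 = 7, valid modulo lcm(11, 3) = 33: x ≡ 7 (mod 33).
  Combine with x ≡ 3 (mod 13): since gcd(33, 13) = 1, we get a unique residue mod 429.
    Write x = 7 + 33·t and substitute into x ≡ 3 (mod 13): 33·t ≡ 3 − 7 = -4 (mod 13).
    Reduce coefficients mod 13: 7·t ≡ 9 (mod 13).
    The inverse of 7 mod 13 is 2 (since 7·2 = 14 = 1·13 + 1), so t ≡ 2·9 = 18 ≡ 5 (mod 13).
    Then x = 7 + 33·5 = 172, valid modulo lcm(33, 13) = 429: x ≡ 172 (mod 429).
Verify: 172 mod 11 = 7 ✓, 172 mod 3 = 1 ✓, 172 mod 13 = 3 ✓.

x ≡ 172 (mod 429).


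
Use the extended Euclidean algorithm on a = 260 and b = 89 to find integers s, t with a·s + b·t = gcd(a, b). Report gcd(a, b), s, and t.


Euclidean algorithm on (260, 89) — divide until remainder is 0:
  260 = 2 · 89 + 82
  89 = 1 · 82 + 7
  82 = 11 · 7 + 5
  7 = 1 · 5 + 2
  5 = 2 · 2 + 1
  2 = 2 · 1 + 0
gcd(260, 89) = 1.
Track Bezout coefficients alongside the remainders: start with r₀ = 260 = a·1 + b·0 (s = 1, t = 0) and r₁ = 89 = a·0 + b·1 (s = 0, t = 1); each new remainder r_{k+1} = r_{k-1} − q_k·r_k inherits s_{k+1} = s_{k-1} − q_k·s_k, t_{k+1} = t_{k-1} − q_k·t_k, so r_k = a·s_k + b·t_k at every step:
  q = 2: r = 82, s = 1 − 2·0 = 1, t = 0 − 2·1 = -2  (check: 260·1 + 89·(-2) = 82)
  q = 1: r = 7, s = 0 − 1·1 = -1, t = 1 − 1·(-2) = 3  (check: 260·(-1) + 89·3 = 7)
  q = 11: r = 5, s = 1 − 11·(-1) = 12, t = -2 − 11·3 = -35  (check: 260·12 + 89·(-35) = 5)
  q = 1: r = 2, s = -1 − 1·12 = -13, t = 3 − 1·(-35) = 38  (check: 260·(-13) + 89·38 = 2)
  q = 2: r = 1, s = 12 − 2·(-13) = 38, t = -35 − 2·38 = -111  (check: 260·38 + 89·(-111) = 1)
The row with r = 1 (the gcd) gives the Bezout coefficients s = 38, t = -111.
Result: 260 · (38) + 89 · (-111) = 1.

gcd(260, 89) = 1; s = 38, t = -111 (check: 260·38 + 89·(-111) = 1).


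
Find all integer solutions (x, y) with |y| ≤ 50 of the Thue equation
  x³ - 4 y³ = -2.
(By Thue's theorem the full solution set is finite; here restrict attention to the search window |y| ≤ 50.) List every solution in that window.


The equation is x³ - 4y³ = -2. For fixed y, x³ = 4·y³ − 2, so a solution requires the RHS to be a perfect cube.
Strategy: iterate y from -50 to 50, compute RHS = 4·y³ − 2, and check whether it is a (positive or negative) perfect cube.
Check small values of y:
  y = 0: RHS = -2 is not a perfect cube.
  y = 1: RHS = 2 is not a perfect cube.
  y = -1: RHS = -6 is not a perfect cube.
  y = 2: RHS = 30 is not a perfect cube.
  y = -2: RHS = -34 is not a perfect cube.
  y = 3: RHS = 106 is not a perfect cube.
  y = -3: RHS = -110 is not a perfect cube.
Continuing the search up to |y| = 50 finds no solutions either.
No (x, y) in the scanned range satisfies the equation.

No integer solutions with |y| ≤ 50.


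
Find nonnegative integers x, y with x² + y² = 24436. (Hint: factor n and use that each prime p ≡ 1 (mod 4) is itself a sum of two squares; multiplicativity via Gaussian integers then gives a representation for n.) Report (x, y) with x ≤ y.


Step 1: Factor n = 24436 = 2^2 · 41 · 149.
Step 2: Check the mod-4 condition on each prime factor: 2 = 2 (special); 41 ≡ 1 (mod 4), exponent 1; 149 ≡ 1 (mod 4), exponent 1.
All primes ≡ 3 (mod 4) appear to even exponent (or don't appear), so by the two-squares theorem n IS expressible as a sum of two squares.
Step 3: Build a representation. Group n = k² · m with k = 2 and m = 41 · 149 = 6109 (a product of primes ≡ 1 (mod 4)); a representation of m scales to one of n via (k·x)² + (k·y)² = k²(x² + y²). Each prime p ≡ 1 (mod 4) is itself a sum of two squares; find a² by testing p − a² for a perfect square:
  41: 41 − 1² = 40, 41 − 2² = 37, 41 − 3² = 32, 41 − 4² = 25 = 5² ⇒ 41 = 4² + 5².
  149: 149 − 1² = 148, 149 − 2² = 145, 149 − 3² = 140, 149 − 4² = 133, 149 − 5² = 124, 149 − 6² = 113, 149 − 7² = 100 = 10² ⇒ 149 = 7² + 10².
  Combine using the Brahmagupta–Fibonacci identity (a² + b²)(c² + d²) = (ac − bd)² + (ad + bc)² = (ac + bd)² + (ad − bc)²:
  41 · 149 = 6109: from (4² + 5²)(7² + 10²), take (4·7 − 5·10, 4·10 + 5·7) = (28 − 50, 40 + 35) = (-22, 75); dropping signs (only squares matter) gives (22, 75); check 22² + 75² = 484 + 5625 = 6109 ✓.
  Scale by k = 2: (2·22, 2·75) = (44, 150).
Step 4: Order so x ≤ y and verify: 44² + 150² = 1936 + 22500 = 24436 = n. ✓

n = 24436 = 44² + 150² (one valid representation with x ≤ y).


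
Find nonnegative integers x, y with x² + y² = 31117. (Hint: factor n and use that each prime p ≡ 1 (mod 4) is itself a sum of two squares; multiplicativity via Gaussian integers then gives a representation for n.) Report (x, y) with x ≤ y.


Step 1: Factor n = 31117 = 29^2 · 37.
Step 2: Check the mod-4 condition on each prime factor: 29 ≡ 1 (mod 4), exponent 2; 37 ≡ 1 (mod 4), exponent 1.
All primes ≡ 3 (mod 4) appear to even exponent (or don't appear), so by the two-squares theorem n IS expressible as a sum of two squares.
Step 3: Build a representation. Here n = 29 · 29 · 37 is a product of primes ≡ 1 (mod 4). Each prime p ≡ 1 (mod 4) is itself a sum of two squares; find a² by testing p − a² for a perfect square:
  29: 29 − 1² = 28, 29 − 2² = 25 = 5² ⇒ 29 = 2² + 5².
  37: 37 − 1² = 36 = 6² ⇒ 37 = 1² + 6².
  Combine using the Brahmagupta–Fibonacci identity (a² + b²)(c² + d²) = (ac − bd)² + (ad + bc)² = (ac + bd)² + (ad − bc)²:
  29 · 29 = 841: from (2² + 5²)(2² + 5²), take (2·2 − 5·5, 2·5 + 5·2) = (4 − 25, 10 + 10) = (-21, 20); dropping signs (only squares matter) gives (21, 20); check 21² + 20² = 441 + 400 = 841 ✓.
  841 · 37 = 31117: from (21² + 20²)(1² + 6²), take (21·1 − 20·6, 21·6 + 20·1) = (21 − 120, 126 + 20) = (-99, 146); dropping signs (only squares matter) gives (99, 146); check 99² + 146² = 9801 + 21316 = 31117 ✓.
Step 4: Order so x ≤ y and verify: 99² + 146² = 9801 + 21316 = 31117 = n. ✓

n = 31117 = 99² + 146² (one valid representation with x ≤ y).


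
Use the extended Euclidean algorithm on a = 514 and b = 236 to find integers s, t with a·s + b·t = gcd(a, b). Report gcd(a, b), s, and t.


Euclidean algorithm on (514, 236) — divide until remainder is 0:
  514 = 2 · 236 + 42
  236 = 5 · 42 + 26
  42 = 1 · 26 + 16
  26 = 1 · 16 + 10
  16 = 1 · 10 + 6
  10 = 1 · 6 + 4
  6 = 1 · 4 + 2
  4 = 2 · 2 + 0
gcd(514, 236) = 2.
Track Bezout coefficients alongside the remainders: start with r₀ = 514 = a·1 + b·0 (s = 1, t = 0) and r₁ = 236 = a·0 + b·1 (s = 0, t = 1); each new remainder r_{k+1} = r_{k-1} − q_k·r_k inherits s_{k+1} = s_{k-1} − q_k·s_k, t_{k+1} = t_{k-1} − q_k·t_k, so r_k = a·s_k + b·t_k at every step:
  q = 2: r = 42, s = 1 − 2·0 = 1, t = 0 − 2·1 = -2  (check: 514·1 + 236·(-2) = 42)
  q = 5: r = 26, s = 0 − 5·1 = -5, t = 1 − 5·(-2) = 11  (check: 514·(-5) + 236·11 = 26)
  q = 1: r = 16, s = 1 − 1·(-5) = 6, t = -2 − 1·11 = -13  (check: 514·6 + 236·(-13) = 16)
  q = 1: r = 10, s = -5 − 1·6 = -11, t = 11 − 1·(-13) = 24  (check: 514·(-11) + 236·24 = 10)
  q = 1: r = 6, s = 6 − 1·(-11) = 17, t = -13 − 1·24 = -37  (check: 514·17 + 236·(-37) = 6)
  q = 1: r = 4, s = -11 − 1·17 = -28, t = 24 − 1·(-37) = 61  (check: 514·(-28) + 236·61 = 4)
  q = 1: r = 2, s = 17 − 1·(-28) = 45, t = -37 − 1·61 = -98  (check: 514·45 + 236·(-98) = 2)
The row with r = 2 (the gcd) gives the Bezout coefficients s = 45, t = -98.
Result: 514 · (45) + 236 · (-98) = 2.

gcd(514, 236) = 2; s = 45, t = -98 (check: 514·45 + 236·(-98) = 2).
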